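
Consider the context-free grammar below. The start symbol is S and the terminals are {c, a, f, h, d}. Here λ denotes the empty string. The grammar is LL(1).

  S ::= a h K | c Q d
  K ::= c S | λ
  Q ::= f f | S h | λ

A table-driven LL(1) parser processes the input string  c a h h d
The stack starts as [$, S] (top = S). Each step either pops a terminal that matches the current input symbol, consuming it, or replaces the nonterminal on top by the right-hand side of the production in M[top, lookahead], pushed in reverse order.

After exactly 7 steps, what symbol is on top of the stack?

h

step 1: stack=$ S  input=c a h h d $  — expand S ::= c Q d
step 2: stack=$ d Q c  input=c a h h d $  — match c
step 3: stack=$ d Q  input=a h h d $  — expand Q ::= S h
step 4: stack=$ d h S  input=a h h d $  — expand S ::= a h K
step 5: stack=$ d h K h a  input=a h h d $  — match a
step 6: stack=$ d h K h  input=h h d $  — match h
step 7: stack=$ d h K  input=h d $  — expand K ::= λ
Stack after step 7: $ d h (top = h).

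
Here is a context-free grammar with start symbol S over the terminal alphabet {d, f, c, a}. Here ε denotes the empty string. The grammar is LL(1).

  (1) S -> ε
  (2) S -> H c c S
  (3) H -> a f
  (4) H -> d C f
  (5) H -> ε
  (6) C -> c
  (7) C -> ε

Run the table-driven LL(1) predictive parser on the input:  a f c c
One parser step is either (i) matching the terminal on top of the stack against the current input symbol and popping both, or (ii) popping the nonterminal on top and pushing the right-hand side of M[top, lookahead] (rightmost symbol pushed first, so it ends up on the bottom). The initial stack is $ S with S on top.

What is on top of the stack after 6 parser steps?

S

     Stack        Input      Action
  1  $ S          a f c c $  expand S -> H c c S
  2  $ S c c H    a f c c $  expand H -> a f
  3  $ S c c f a  a f c c $  match a
  4  $ S c c f    f c c $    match f
  5  $ S c c      c c $      match c
  6  $ S c        c $        match c
Stack after step 6: $ S (top = S).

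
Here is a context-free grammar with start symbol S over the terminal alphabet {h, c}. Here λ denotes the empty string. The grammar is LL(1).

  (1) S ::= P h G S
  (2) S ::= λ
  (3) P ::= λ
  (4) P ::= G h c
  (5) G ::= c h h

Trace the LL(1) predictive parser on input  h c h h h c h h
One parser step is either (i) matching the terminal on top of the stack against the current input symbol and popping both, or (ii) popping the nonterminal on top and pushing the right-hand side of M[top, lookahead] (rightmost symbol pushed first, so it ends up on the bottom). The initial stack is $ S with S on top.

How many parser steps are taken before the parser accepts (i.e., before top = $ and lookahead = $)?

step 1: stack=$ S  input=h c h h h c h h $  — expand S ::= P h G S
step 2: stack=$ S G h P  input=h c h h h c h h $  — expand P ::= λ
step 3: stack=$ S G h  input=h c h h h c h h $  — match h
step 4: stack=$ S G  input=c h h h c h h $  — expand G ::= c h h
step 5: stack=$ S h h c  input=c h h h c h h $  — match c
step 6: stack=$ S h h  input=h h h c h h $  — match h
step 7: stack=$ S h  input=h h c h h $  — match h
step 8: stack=$ S  input=h c h h $  — expand S ::= P h G S
step 9: stack=$ S G h P  input=h c h h $  — expand P ::= λ
step 10: stack=$ S G h  input=h c h h $  — match h
step 11: stack=$ S G  input=c h h $  — expand G ::= c h h
step 12: stack=$ S h h c  input=c h h $  — match c
step 13: stack=$ S h h  input=h h $  — match h
step 14: stack=$ S h  input=h $  — match h
step 15: stack=$ S  input=$  — expand S ::= λ
Accept reached after 15 steps.

15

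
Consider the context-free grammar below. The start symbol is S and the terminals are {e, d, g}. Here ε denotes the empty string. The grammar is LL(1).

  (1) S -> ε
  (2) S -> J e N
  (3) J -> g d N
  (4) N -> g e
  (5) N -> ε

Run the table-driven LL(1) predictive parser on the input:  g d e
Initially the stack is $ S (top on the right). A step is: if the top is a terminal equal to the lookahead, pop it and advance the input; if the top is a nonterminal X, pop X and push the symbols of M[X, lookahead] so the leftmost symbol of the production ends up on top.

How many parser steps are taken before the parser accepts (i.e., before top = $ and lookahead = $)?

7

     Stack        Input    Action
  1  $ S          g d e $  expand S -> J e N
  2  $ N e J      g d e $  expand J -> g d N
  3  $ N e N d g  g d e $  match g
  4  $ N e N d    d e $    match d
  5  $ N e N      e $      expand N -> ε
  6  $ N e        e $      match e
  7  $ N          $        expand N -> ε
Accept reached after 7 steps.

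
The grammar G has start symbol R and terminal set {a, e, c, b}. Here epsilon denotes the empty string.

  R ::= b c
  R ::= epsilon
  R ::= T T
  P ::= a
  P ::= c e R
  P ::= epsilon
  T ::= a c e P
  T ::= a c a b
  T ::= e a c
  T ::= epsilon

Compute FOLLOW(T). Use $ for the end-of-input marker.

{$, a, e}

FIRST(P): from P::=a we get {a}; from P::=c e R we get {c}; from P::=epsilon we get {epsilon}. So FIRST(P) = {epsilon, a, c}.
FIRST(T): from T::=a c e P we get {a}; from T::=a c a b we get {a}; from T::=e a c we get {e}; from T::=epsilon we get {epsilon}. So FIRST(T) = {epsilon, a, e}.
FIRST(R): from R::=b c we get {b}; from R::=epsilon we get {epsilon}; from R::=T T we get {epsilon, a, e}. So FIRST(R) = {epsilon, a, b, e}.
FOLLOW(R) includes $ since R is the start symbol.
FOLLOW(R): in P::=c e R, the suffix after R is empty, so FOLLOW(R) ⊇ FOLLOW(P) = {$, a, e}. Thus FOLLOW(R) = {$, a, e}.
FOLLOW(T): in R::=T T (occurrence 1), T is followed by T with FIRST {epsilon, a, e}; in R::=T T (occurrence 1), the suffix after T is nullable, so FOLLOW(T) ⊇ FOLLOW(R) = {$, a, e}; in R::=T T (occurrence 2), the suffix after T is empty, so FOLLOW(T) ⊇ FOLLOW(R) = {$, a, e}. Thus FOLLOW(T) = {$, a, e}.
FOLLOW(P): in T::=a c e P, the suffix after P is empty, so FOLLOW(P) ⊇ FOLLOW(T) = {$, a, e}. Thus FOLLOW(P) = {$, a, e}.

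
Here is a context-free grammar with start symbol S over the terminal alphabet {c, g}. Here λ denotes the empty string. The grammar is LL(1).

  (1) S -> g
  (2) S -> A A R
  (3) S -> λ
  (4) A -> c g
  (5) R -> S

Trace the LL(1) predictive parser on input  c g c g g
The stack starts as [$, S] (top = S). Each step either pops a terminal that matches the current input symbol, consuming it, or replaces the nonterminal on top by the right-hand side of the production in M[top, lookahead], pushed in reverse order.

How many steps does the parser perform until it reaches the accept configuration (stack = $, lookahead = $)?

10

      Stack      Input        Action
   1  $ S        c g c g g $  expand S -> A A R
   2  $ R A A    c g c g g $  expand A -> c g
   3  $ R A g c  c g c g g $  match c
   4  $ R A g    g c g g $    match g
   5  $ R A      c g g $      expand A -> c g
   6  $ R g c    c g g $      match c
   7  $ R g      g g $        match g
   8  $ R        g $          expand R -> S
   9  $ S        g $          expand S -> g
  10  $ g        g $          match g
Accept reached after 10 steps.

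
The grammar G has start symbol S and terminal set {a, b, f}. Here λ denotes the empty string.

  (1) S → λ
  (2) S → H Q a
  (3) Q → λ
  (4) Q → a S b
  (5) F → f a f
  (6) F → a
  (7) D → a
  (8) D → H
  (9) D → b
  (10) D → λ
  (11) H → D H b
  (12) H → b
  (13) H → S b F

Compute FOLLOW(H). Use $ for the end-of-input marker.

{a, b}

FIRST(Q) = {λ, a}
FIRST(F) = {a, f}
FIRST(S) = {λ, a, b}  (via H Q a)
FIRST(D) = {λ, a, b}  (via H)
FIRST(H) = {a, b}  (via D H b, S b F)
FOLLOW(S) includes $ since S is the start symbol.
FOLLOW(S): in Q→a S b, S is followed by b with FIRST {b}; in H→S b F, S is followed by b F with FIRST {b}. Thus FOLLOW(S) = {$, b}.
FOLLOW(Q): in S→H Q a, Q is followed by a with FIRST {a}. Thus FOLLOW(Q) = {a}.
FOLLOW(D): in H→D H b, D is followed by H b with FIRST {a, b}. Thus FOLLOW(D) = {a, b}.
FOLLOW(H): in S→H Q a, H is followed by Q a with FIRST {a}; in D→H, the suffix after H is empty, so FOLLOW(H) ⊇ FOLLOW(D) = {a, b}; in H→D H b, H is followed by b with FIRST {b}. Thus FOLLOW(H) = {a, b}.
FOLLOW(F): in H→S b F, the suffix after F is empty, so FOLLOW(F) ⊇ FOLLOW(H) = {a, b}. Thus FOLLOW(F) = {a, b}.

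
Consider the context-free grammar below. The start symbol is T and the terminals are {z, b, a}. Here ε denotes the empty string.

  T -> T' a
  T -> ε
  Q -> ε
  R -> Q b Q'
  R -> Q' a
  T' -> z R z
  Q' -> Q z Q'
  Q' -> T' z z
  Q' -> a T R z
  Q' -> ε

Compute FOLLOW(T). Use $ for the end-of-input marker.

{$, a, b, z}

FIRST(Q): from Q->ε we get {ε}. So FIRST(Q) = {ε}.
FIRST(T'): from T'->z R z we get {z}. So FIRST(T') = {z}.
FIRST(T): from T->T' a we get {z}; from T->ε we get {ε}. So FIRST(T) = {ε, z}.
FIRST(Q'): from Q'->Q z Q' we get {z}; from Q'->T' z z we get {z}; from Q'->a T R z we get {a}; from Q'->ε we get {ε}. So FIRST(Q') = {ε, a, z}.
FIRST(R): from R->Q b Q' we get {b}; from R->Q' a we get {a, z}. So FIRST(R) = {a, b, z}.
FOLLOW(T) includes $ since T is the start symbol.
FOLLOW(T): in Q'->a T R z, T is followed by R z with FIRST {a, b, z}. Thus FOLLOW(T) = {$, a, b, z}.
FOLLOW(Q): in R->Q b Q', Q is followed by b Q' with FIRST {b}; in Q'->Q z Q', Q is followed by z Q' with FIRST {z}. Thus FOLLOW(Q) = {b, z}.
FOLLOW(R): in T'->z R z, R is followed by z with FIRST {z}; in Q'->a T R z, R is followed by z with FIRST {z}. Thus FOLLOW(R) = {z}.
FOLLOW(T'): in T->T' a, T' is followed by a with FIRST {a}; in Q'->T' z z, T' is followed by z z with FIRST {z}. Thus FOLLOW(T') = {a, z}.
FOLLOW(Q'): in R->Q b Q', the suffix after Q' is empty, so FOLLOW(Q') ⊇ FOLLOW(R) = {z}; in R->Q' a, Q' is followed by a with FIRST {a}; in Q'->Q z Q', the suffix after Q' is empty (adds nothing new). Thus FOLLOW(Q') = {a, z}.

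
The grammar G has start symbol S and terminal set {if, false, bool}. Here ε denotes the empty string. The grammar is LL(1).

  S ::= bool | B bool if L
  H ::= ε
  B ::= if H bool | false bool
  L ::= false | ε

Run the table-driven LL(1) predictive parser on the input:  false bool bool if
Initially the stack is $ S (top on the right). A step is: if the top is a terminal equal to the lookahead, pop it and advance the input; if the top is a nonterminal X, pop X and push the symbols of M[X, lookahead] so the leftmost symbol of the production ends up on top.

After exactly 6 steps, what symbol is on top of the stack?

     Stack                   Input                 Action
  1  $ S                     false bool bool if $  expand S ::= B bool if L
  2  $ L if bool B           false bool bool if $  expand B ::= false bool
  3  $ L if bool bool false  false bool bool if $  match false
  4  $ L if bool bool        bool bool if $        match bool
  5  $ L if bool             bool if $             match bool
  6  $ L if                  if $                  match if
Stack after step 6: $ L (top = L).

L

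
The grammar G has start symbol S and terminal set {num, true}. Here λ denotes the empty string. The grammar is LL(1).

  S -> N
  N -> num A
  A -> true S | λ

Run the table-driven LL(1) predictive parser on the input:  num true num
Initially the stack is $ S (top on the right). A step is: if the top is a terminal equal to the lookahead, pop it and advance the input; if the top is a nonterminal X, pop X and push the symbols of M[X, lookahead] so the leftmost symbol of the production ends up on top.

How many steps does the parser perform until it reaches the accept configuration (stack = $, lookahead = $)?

9

     Stack     Input           Action
  1  $ S       num true num $  expand S -> N
  2  $ N       num true num $  expand N -> num A
  3  $ A num   num true num $  match num
  4  $ A       true num $      expand A -> true S
  5  $ S true  true num $      match true
  6  $ S       num $           expand S -> N
  7  $ N       num $           expand N -> num A
  8  $ A num   num $           match num
  9  $ A       $               expand A -> λ
Accept reached after 9 steps.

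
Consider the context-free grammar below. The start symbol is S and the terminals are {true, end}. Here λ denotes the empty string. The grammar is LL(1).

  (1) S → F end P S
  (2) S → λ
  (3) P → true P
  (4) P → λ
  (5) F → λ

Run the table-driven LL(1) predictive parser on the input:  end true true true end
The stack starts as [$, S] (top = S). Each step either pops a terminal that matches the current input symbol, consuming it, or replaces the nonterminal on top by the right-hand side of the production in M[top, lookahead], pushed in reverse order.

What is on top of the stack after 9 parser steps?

P

     Stack        Input                     Action
  1  $ S          end true true true end $  expand S → F end P S
  2  $ S P end F  end true true true end $  expand F → λ
  3  $ S P end    end true true true end $  match end
  4  $ S P        true true true end $      expand P → true P
  5  $ S P true   true true true end $      match true
  6  $ S P        true true end $           expand P → true P
  7  $ S P true   true true end $           match true
  8  $ S P        true end $                expand P → true P
  9  $ S P true   true end $                match true
Stack after step 9: $ S P (top = P).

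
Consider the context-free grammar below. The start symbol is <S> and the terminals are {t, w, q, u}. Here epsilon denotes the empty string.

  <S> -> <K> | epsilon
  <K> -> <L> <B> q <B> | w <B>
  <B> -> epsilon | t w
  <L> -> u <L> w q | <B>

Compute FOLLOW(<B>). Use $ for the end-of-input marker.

{$, q, t, w}

FIRST(<B>) = {epsilon, t}
FIRST(<L>) = {epsilon, t, u}  (via <B>)
FIRST(<K>) = {q, t, u, w}  (via <L> <B> q <B>)
FIRST(<S>) = {epsilon, q, t, u, w}  (via <K>)
FOLLOW(<S>) includes $ since <S> is the start symbol.
FOLLOW(<S>): <S> appears on no right-hand side. Thus FOLLOW(<S>) = {$}.
FOLLOW(<K>): in <S>-><K>, the suffix after <K> is empty, so FOLLOW(<K>) ⊇ FOLLOW(<S>) = {$}. Thus FOLLOW(<K>) = {$}.
FOLLOW(<L>): in <K>-><L> <B> q <B>, <L> is followed by <B> q <B> with FIRST {q, t}; in <L>->u <L> w q, <L> is followed by w q with FIRST {w}. Thus FOLLOW(<L>) = {q, t, w}.
FOLLOW(<B>): in <K>-><L> <B> q <B> (occurrence 1), <B> is followed by q <B> with FIRST {q}; in <K>-><L> <B> q <B> (occurrence 2), the suffix after <B> is empty, so FOLLOW(<B>) ⊇ FOLLOW(<K>) = {$}; in <K>->w <B>, the suffix after <B> is empty, so FOLLOW(<B>) ⊇ FOLLOW(<K>) = {$}; in <L>-><B>, the suffix after <B> is empty, so FOLLOW(<B>) ⊇ FOLLOW(<L>) = {q, t, w}. Thus FOLLOW(<B>) = {$, q, t, w}.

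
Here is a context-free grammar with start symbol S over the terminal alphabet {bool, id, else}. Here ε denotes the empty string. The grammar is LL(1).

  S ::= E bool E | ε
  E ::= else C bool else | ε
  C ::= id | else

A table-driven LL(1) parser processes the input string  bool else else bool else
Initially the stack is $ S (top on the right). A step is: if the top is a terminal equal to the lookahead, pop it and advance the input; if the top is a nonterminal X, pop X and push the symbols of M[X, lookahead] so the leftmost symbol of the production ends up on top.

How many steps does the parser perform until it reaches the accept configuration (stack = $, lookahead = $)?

9

step 1: stack=$ S  input=bool else else bool else $  — expand S ::= E bool E
step 2: stack=$ E bool E  input=bool else else bool else $  — expand E ::= ε
step 3: stack=$ E bool  input=bool else else bool else $  — match bool
step 4: stack=$ E  input=else else bool else $  — expand E ::= else C bool else
step 5: stack=$ else bool C else  input=else else bool else $  — match else
step 6: stack=$ else bool C  input=else bool else $  — expand C ::= else
step 7: stack=$ else bool else  input=else bool else $  — match else
step 8: stack=$ else bool  input=bool else $  — match bool
step 9: stack=$ else  input=else $  — match else
Accept reached after 9 steps.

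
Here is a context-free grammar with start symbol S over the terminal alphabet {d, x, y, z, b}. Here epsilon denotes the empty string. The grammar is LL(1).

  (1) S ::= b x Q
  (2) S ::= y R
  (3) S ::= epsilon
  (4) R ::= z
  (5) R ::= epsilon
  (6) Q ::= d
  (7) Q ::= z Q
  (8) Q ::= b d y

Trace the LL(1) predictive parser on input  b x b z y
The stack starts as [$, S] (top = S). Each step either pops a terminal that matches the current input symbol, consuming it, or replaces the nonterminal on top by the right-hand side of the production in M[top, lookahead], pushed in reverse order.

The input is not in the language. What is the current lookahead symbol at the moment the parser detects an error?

z

step 1: stack=$ S  input=b x b z y $  — expand S ::= b x Q
step 2: stack=$ Q x b  input=b x b z y $  — match b
step 3: stack=$ Q x  input=x b z y $  — match x
step 4: stack=$ Q  input=b z y $  — expand Q ::= b d y
step 5: stack=$ y d b  input=b z y $  — match b
step 6: stack=$ y d  input=z y $  — error: top is terminal d but lookahead is z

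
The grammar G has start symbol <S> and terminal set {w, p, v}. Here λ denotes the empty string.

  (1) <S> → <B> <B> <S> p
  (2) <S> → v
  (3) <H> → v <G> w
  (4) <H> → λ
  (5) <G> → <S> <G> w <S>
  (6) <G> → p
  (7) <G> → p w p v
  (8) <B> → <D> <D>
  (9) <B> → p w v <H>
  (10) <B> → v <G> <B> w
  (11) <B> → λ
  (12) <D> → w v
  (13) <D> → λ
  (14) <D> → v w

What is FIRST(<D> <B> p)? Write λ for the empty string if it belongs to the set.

FIRST(<H>): from <H>→v <G> w we get {v}; from <H>→λ we get {λ}. So FIRST(<H>) = {λ, v}.
FIRST(<D>): from <D>→w v we get {w}; from <D>→λ we get {λ}; from <D>→v w we get {v}. So FIRST(<D>) = {λ, v, w}.
FIRST(<B>): from <B>→<D> <D> we get {λ, v, w}; from <B>→p w v <H> we get {p}; from <B>→v <G> <B> w we get {v}; from <B>→λ we get {λ}. So FIRST(<B>) = {λ, p, v, w}.
FIRST(<S>): from <S>→<B> <B> <S> p we get {p, v, w}; from <S>→v we get {v}. So FIRST(<S>) = {p, v, w}.
FIRST(<G>): from <G>→<S> <G> w <S> we get {p, v, w}; from <G>→p we get {p}; from <G>→p w p v we get {p}. So FIRST(<G>) = {p, v, w}.
FIRST(<D> <B> p): take FIRST of each symbol in turn, carrying on past any symbol whose FIRST contains λ; result {p, v, w}.

{p, v, w}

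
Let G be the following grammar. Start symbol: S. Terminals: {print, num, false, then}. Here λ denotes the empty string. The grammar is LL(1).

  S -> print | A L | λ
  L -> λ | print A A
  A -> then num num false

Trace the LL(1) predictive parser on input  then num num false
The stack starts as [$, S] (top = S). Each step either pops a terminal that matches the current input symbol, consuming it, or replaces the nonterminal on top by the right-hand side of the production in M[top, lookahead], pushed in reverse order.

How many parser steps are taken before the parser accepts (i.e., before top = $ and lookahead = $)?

step 1: stack=$ S  input=then num num false $  — expand S -> A L
step 2: stack=$ L A  input=then num num false $  — expand A -> then num num false
step 3: stack=$ L false num num then  input=then num num false $  — match then
step 4: stack=$ L false num num  input=num num false $  — match num
step 5: stack=$ L false num  input=num false $  — match num
step 6: stack=$ L false  input=false $  — match false
step 7: stack=$ L  input=$  — expand L -> λ
Accept reached after 7 steps.

7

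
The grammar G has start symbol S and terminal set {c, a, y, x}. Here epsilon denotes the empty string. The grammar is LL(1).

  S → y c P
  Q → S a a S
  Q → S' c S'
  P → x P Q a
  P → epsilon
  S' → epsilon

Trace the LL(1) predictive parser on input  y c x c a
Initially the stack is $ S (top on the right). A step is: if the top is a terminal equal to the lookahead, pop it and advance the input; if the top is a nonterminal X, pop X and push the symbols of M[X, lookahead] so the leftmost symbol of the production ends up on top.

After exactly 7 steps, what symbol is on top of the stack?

step 1: stack=$ S  input=y c x c a $  — expand S → y c P
step 2: stack=$ P c y  input=y c x c a $  — match y
step 3: stack=$ P c  input=c x c a $  — match c
step 4: stack=$ P  input=x c a $  — expand P → x P Q a
step 5: stack=$ a Q P x  input=x c a $  — match x
step 6: stack=$ a Q P  input=c a $  — expand P → epsilon
step 7: stack=$ a Q  input=c a $  — expand Q → S' c S'
Stack after step 7: $ a S' c S' (top = S').

S'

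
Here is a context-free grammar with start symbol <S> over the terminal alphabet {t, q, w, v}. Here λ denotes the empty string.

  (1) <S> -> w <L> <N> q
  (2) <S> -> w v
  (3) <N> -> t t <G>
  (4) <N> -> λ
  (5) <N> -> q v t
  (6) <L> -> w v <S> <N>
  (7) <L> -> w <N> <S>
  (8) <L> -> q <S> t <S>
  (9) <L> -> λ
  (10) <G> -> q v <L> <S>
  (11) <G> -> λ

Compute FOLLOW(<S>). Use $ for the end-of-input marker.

FIRST(<S>): from <S>->w <L> <N> q we get {w}; from <S>->w v we get {w}. So FIRST(<S>) = {w}.
FIRST(<N>): from <N>->t t <G> we get {t}; from <N>->λ we get {λ}; from <N>->q v t we get {q}. So FIRST(<N>) = {λ, q, t}.
FIRST(<L>): from <L>->w v <S> <N> we get {w}; from <L>->w <N> <S> we get {w}; from <L>->q <S> t <S> we get {q}; from <L>->λ we get {λ}. So FIRST(<L>) = {λ, q, w}.
FIRST(<G>): from <G>->q v <L> <S> we get {q}; from <G>->λ we get {λ}. So FIRST(<G>) = {λ, q}.
FOLLOW(<S>) includes $ since <S> is the start symbol.
FOLLOW(<L>): in <S>->w <L> <N> q, <L> is followed by <N> q with FIRST {q, t}; in <G>->q v <L> <S>, <L> is followed by <S> with FIRST {w}. Thus FOLLOW(<L>) = {q, t, w}.
FOLLOW(<N>): in <S>->w <L> <N> q, <N> is followed by q with FIRST {q}; in <L>->w v <S> <N>, the suffix after <N> is empty, so FOLLOW(<N>) ⊇ FOLLOW(<L>) = {q, t, w}; in <L>->w <N> <S>, <N> is followed by <S> with FIRST {w}. Thus FOLLOW(<N>) = {q, t, w}.
FOLLOW(<G>): in <N>->t t <G>, the suffix after <G> is empty, so FOLLOW(<G>) ⊇ FOLLOW(<N>) = {q, t, w}. Thus FOLLOW(<G>) = {q, t, w}.
FOLLOW(<S>): in <L>->w v <S> <N>, <S> is followed by <N> with FIRST {λ, q, t}; in <L>->w v <S> <N>, the suffix after <S> is nullable, so FOLLOW(<S>) ⊇ FOLLOW(<L>) = {q, t, w}; in <L>->w <N> <S>, the suffix after <S> is empty, so FOLLOW(<S>) ⊇ FOLLOW(<L>) = {q, t, w}; in <L>->q <S> t <S> (occurrence 1), <S> is followed by t <S> with FIRST {t}; in <L>->q <S> t <S> (occurrence 2), the suffix after <S> is empty, so FOLLOW(<S>) ⊇ FOLLOW(<L>) = {q, t, w}; in <G>->q v <L> <S>, the suffix after <S> is empty, so FOLLOW(<S>) ⊇ FOLLOW(<G>) = {q, t, w}. Thus FOLLOW(<S>) = {$, q, t, w}.

{$, q, t, w}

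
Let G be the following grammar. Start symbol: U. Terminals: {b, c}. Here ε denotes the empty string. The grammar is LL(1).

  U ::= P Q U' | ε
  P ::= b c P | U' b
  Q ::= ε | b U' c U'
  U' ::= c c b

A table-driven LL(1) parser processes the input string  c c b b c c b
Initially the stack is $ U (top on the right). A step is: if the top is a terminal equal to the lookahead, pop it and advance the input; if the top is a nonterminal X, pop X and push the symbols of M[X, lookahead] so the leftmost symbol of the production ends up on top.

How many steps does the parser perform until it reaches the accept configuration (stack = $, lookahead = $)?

12

      Stack           Input            Action
   1  $ U             c c b b c c b $  expand U ::= P Q U'
   2  $ U' Q P        c c b b c c b $  expand P ::= U' b
   3  $ U' Q b U'     c c b b c c b $  expand U' ::= c c b
   4  $ U' Q b b c c  c c b b c c b $  match c
   5  $ U' Q b b c    c b b c c b $    match c
   6  $ U' Q b b      b b c c b $      match b
   7  $ U' Q b        b c c b $        match b
   8  $ U' Q          c c b $          expand Q ::= ε
   9  $ U'            c c b $          expand U' ::= c c b
  10  $ b c c         c c b $          match c
  11  $ b c           c b $            match c
  12  $ b             b $              match b
Accept reached after 12 steps.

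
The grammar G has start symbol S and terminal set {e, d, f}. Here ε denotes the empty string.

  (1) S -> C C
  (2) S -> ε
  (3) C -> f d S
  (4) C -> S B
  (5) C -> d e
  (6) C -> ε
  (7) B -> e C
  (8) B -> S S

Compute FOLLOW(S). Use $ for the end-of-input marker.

{$, d, e, f}

FIRST(S) = {ε, d, e, f}  (via C C)
FIRST(B) = {ε, d, e, f}  (via S S)
FIRST(C) = {ε, d, e, f}  (via S B)
FOLLOW(S) includes $ since S is the start symbol.
FOLLOW(S): in C->f d S, the suffix after S is empty, so FOLLOW(S) ⊇ FOLLOW(C) = {$, d, e, f}; in C->S B, S is followed by B with FIRST {ε, d, e, f}; in C->S B, the suffix after S is nullable, so FOLLOW(S) ⊇ FOLLOW(C) = {$, d, e, f}; in B->S S (occurrence 1), S is followed by S with FIRST {ε, d, e, f}; in B->S S (occurrence 1), the suffix after S is nullable, so FOLLOW(S) ⊇ FOLLOW(B) = {$, d, e, f}; in B->S S (occurrence 2), the suffix after S is empty, so FOLLOW(S) ⊇ FOLLOW(B) = {$, d, e, f}. Thus FOLLOW(S) = {$, d, e, f}.
FOLLOW(C): in S->C C (occurrence 1), C is followed by C with FIRST {ε, d, e, f}; in S->C C (occurrence 1), the suffix after C is nullable, so FOLLOW(C) ⊇ FOLLOW(S) = {$, d, e, f}; in S->C C (occurrence 2), the suffix after C is empty, so FOLLOW(C) ⊇ FOLLOW(S) = {$, d, e, f}; in B->e C, the suffix after C is empty, so FOLLOW(C) ⊇ FOLLOW(B) = {$, d, e, f}. Thus FOLLOW(C) = {$, d, e, f}.
FOLLOW(B): in C->S B, the suffix after B is empty, so FOLLOW(B) ⊇ FOLLOW(C) = {$, d, e, f}. Thus FOLLOW(B) = {$, d, e, f}.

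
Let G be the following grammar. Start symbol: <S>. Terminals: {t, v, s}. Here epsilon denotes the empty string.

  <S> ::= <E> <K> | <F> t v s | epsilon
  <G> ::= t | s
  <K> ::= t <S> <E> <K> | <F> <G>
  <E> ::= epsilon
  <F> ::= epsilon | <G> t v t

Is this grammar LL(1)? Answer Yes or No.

No

FIRST(<S>) = {epsilon, s, t}
FIRST(<G>) = {s, t}
FIRST(<K>) = {s, t}
FIRST(<E>) = {epsilon}
FIRST(<F>) = {epsilon, s, t}
FOLLOW(<S>) = {$, s, t}
FOLLOW(<G>) = {$, s, t}
FOLLOW(<K>) = {$, s, t}
FOLLOW(<E>) = {s, t}
FOLLOW(<F>) = {s, t}
Cell M[<F>, s] receives both <F> ::= epsilon and <F> ::= <G> t v t — the grammar is not LL(1).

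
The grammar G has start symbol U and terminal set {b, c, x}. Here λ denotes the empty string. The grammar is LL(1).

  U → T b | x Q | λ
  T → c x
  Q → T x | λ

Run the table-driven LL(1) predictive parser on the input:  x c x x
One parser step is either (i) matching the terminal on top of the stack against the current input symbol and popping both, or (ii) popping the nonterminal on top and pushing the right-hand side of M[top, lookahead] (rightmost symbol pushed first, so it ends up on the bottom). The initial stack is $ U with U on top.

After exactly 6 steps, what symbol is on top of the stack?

step 1: stack=$ U  input=x c x x $  — expand U → x Q
step 2: stack=$ Q x  input=x c x x $  — match x
step 3: stack=$ Q  input=c x x $  — expand Q → T x
step 4: stack=$ x T  input=c x x $  — expand T → c x
step 5: stack=$ x x c  input=c x x $  — match c
step 6: stack=$ x x  input=x x $  — match x
Stack after step 6: $ x (top = x).

x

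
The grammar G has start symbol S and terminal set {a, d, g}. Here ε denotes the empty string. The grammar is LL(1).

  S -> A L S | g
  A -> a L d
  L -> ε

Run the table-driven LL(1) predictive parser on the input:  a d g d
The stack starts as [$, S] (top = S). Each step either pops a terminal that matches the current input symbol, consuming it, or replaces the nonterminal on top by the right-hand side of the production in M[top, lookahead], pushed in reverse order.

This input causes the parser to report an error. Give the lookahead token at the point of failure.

step 1: stack=$ S  input=a d g d $  — expand S -> A L S
step 2: stack=$ S L A  input=a d g d $  — expand A -> a L d
step 3: stack=$ S L d L a  input=a d g d $  — match a
step 4: stack=$ S L d L  input=d g d $  — expand L -> ε
step 5: stack=$ S L d  input=d g d $  — match d
step 6: stack=$ S L  input=g d $  — expand L -> ε
step 7: stack=$ S  input=g d $  — expand S -> g
step 8: stack=$ g  input=g d $  — match g
step 9: stack=$  input=d $  — error: stack empty but input remains

d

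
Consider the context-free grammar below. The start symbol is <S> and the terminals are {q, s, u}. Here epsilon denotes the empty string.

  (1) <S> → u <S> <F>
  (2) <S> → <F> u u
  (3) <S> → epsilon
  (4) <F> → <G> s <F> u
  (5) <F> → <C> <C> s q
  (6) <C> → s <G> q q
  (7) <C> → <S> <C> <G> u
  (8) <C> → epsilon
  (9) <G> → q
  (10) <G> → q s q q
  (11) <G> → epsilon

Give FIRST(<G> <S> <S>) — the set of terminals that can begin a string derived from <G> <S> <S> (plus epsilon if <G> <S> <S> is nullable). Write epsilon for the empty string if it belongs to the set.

FIRST(<G>) = {epsilon, q}
FIRST(<S>) = {epsilon, q, s, u}  (via <F> u u)
FIRST(<C>) = {epsilon, q, s, u}  (via <S> <C> <G> u)
FIRST(<F>) = {q, s, u}  (via <G> s <F> u, <C> <C> s q)
FIRST(<G> <S> <S>): take FIRST of each symbol in turn, carrying on past any symbol whose FIRST contains epsilon; result {epsilon, q, s, u}.

{epsilon, q, s, u}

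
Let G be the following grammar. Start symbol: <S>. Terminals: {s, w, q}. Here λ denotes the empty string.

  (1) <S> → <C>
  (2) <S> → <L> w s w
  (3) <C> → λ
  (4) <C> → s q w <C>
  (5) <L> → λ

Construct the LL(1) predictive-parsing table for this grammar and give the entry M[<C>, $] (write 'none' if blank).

FIRST(<C>): from <C>→λ we get {λ}; from <C>→s q w <C> we get {s}. So FIRST(<C>) = {λ, s}.
FIRST(<L>): from <L>→λ we get {λ}. So FIRST(<L>) = {λ}.
FIRST(<S>): from <S>→<C> we get {λ, s}; from <S>→<L> w s w we get {w}. So FIRST(<S>) = {λ, s, w}.
FOLLOW(<S>) includes $ since <S> is the start symbol.
FOLLOW(<S>): <S> appears on no right-hand side. Thus FOLLOW(<S>) = {$}.
FOLLOW(<C>): in <S>→<C>, the suffix after <C> is empty, so FOLLOW(<C>) ⊇ FOLLOW(<S>) = {$}; in <C>→s q w <C>, the suffix after <C> is empty (adds nothing new). Thus FOLLOW(<C>) = {$}.
For <C> → λ: FIRST(λ) = {λ}, so it goes in M[<C>, t] for t ∈ {}; since λ ∈ FIRST, also for every t ∈ FOLLOW(<C>) = {$}.
For <C> → s q w <C>: FIRST(s q w <C>) = {s}, so it goes in M[<C>, t] for t ∈ {s}.

<C> → λ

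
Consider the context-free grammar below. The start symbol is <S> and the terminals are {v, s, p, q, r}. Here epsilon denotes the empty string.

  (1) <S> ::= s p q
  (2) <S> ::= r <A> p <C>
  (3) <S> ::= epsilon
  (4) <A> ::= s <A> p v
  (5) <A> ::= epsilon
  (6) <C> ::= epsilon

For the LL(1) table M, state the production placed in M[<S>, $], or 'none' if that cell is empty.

FIRST(<S>): from <S>::=s p q we get {s}; from <S>::=r <A> p <C> we get {r}; from <S>::=epsilon we get {epsilon}. So FIRST(<S>) = {epsilon, r, s}.
FIRST(<A>): from <A>::=s <A> p v we get {s}; from <A>::=epsilon we get {epsilon}. So FIRST(<A>) = {epsilon, s}.
FIRST(<C>): from <C>::=epsilon we get {epsilon}. So FIRST(<C>) = {epsilon}.
FOLLOW(<S>) includes $ since <S> is the start symbol.
FOLLOW(<S>): <S> appears on no right-hand side. Thus FOLLOW(<S>) = {$}.
For <S> ::= s p q: FIRST(s p q) = {s}, so it goes in M[<S>, t] for t ∈ {s}.
For <S> ::= r <A> p <C>: FIRST(r <A> p <C>) = {r}, so it goes in M[<S>, t] for t ∈ {r}.
For <S> ::= epsilon: FIRST(epsilon) = {epsilon}, so it goes in M[<S>, t] for t ∈ {}; since epsilon ∈ FIRST, also for every t ∈ FOLLOW(<S>) = {$}.

<S> ::= epsilon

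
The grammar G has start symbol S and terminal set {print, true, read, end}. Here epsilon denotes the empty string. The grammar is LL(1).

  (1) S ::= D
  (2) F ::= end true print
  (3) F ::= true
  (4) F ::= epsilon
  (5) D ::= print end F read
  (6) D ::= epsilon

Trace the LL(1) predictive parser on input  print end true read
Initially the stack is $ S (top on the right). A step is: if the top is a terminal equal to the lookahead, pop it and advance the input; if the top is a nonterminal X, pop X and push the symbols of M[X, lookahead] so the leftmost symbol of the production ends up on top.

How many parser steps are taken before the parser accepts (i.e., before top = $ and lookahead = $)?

     Stack               Input                  Action
  1  $ S                 print end true read $  expand S ::= D
  2  $ D                 print end true read $  expand D ::= print end F read
  3  $ read F end print  print end true read $  match print
  4  $ read F end        end true read $        match end
  5  $ read F            true read $            expand F ::= true
  6  $ read true         true read $            match true
  7  $ read              read $                 match read
Accept reached after 7 steps.

7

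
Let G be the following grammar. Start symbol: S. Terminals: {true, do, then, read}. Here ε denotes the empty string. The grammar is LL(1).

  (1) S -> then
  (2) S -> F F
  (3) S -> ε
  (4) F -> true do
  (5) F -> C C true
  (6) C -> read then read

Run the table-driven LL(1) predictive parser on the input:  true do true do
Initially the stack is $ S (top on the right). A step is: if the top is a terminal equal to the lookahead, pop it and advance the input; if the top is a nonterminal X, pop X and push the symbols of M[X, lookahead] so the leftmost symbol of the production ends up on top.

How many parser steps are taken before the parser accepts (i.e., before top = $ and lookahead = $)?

7

step 1: stack=$ S  input=true do true do $  — expand S -> F F
step 2: stack=$ F F  input=true do true do $  — expand F -> true do
step 3: stack=$ F do true  input=true do true do $  — match true
step 4: stack=$ F do  input=do true do $  — match do
step 5: stack=$ F  input=true do $  — expand F -> true do
step 6: stack=$ do true  input=true do $  — match true
step 7: stack=$ do  input=do $  — match do
Accept reached after 7 steps.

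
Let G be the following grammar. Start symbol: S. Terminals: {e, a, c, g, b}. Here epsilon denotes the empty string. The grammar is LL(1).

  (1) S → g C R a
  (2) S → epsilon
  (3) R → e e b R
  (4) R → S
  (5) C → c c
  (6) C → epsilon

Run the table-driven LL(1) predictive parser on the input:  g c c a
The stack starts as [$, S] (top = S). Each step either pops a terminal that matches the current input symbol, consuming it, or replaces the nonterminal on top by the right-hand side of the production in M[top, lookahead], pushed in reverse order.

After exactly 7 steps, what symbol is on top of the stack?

step 1: stack=$ S  input=g c c a $  — expand S → g C R a
step 2: stack=$ a R C g  input=g c c a $  — match g
step 3: stack=$ a R C  input=c c a $  — expand C → c c
step 4: stack=$ a R c c  input=c c a $  — match c
step 5: stack=$ a R c  input=c a $  — match c
step 6: stack=$ a R  input=a $  — expand R → S
step 7: stack=$ a S  input=a $  — expand S → epsilon
Stack after step 7: $ a (top = a).

a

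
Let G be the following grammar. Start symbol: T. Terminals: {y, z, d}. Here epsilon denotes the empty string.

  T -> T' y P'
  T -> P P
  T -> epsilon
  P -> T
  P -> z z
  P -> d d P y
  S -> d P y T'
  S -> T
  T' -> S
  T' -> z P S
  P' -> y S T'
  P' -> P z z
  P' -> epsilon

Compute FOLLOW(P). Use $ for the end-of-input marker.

{$, d, y, z}

FIRST(T) = {epsilon, d, y, z}  (via T' y P', P P)
FIRST(P) = {epsilon, d, y, z}  (via T)
FIRST(S) = {epsilon, d, y, z}  (via T)
FIRST(T') = {epsilon, d, y, z}  (via S)
FIRST(P') = {epsilon, d, y, z}  (via P z z)
FOLLOW(T) includes $ since T is the start symbol.
FOLLOW(T): in P->T, the suffix after T is empty, so FOLLOW(T) ⊇ FOLLOW(P) = {$, d, y, z}; in S->T, the suffix after T is empty, so FOLLOW(T) ⊇ FOLLOW(S) = {$, d, y, z}. Thus FOLLOW(T) = {$, d, y, z}.
FOLLOW(P'): in T->T' y P', the suffix after P' is empty, so FOLLOW(P') ⊇ FOLLOW(T) = {$, d, y, z}. Thus FOLLOW(P') = {$, d, y, z}.
FOLLOW(P): in T->P P (occurrence 1), P is followed by P with FIRST {epsilon, d, y, z}; in T->P P (occurrence 1), the suffix after P is nullable, so FOLLOW(P) ⊇ FOLLOW(T) = {$, d, y, z}; in T->P P (occurrence 2), the suffix after P is empty, so FOLLOW(P) ⊇ FOLLOW(T) = {$, d, y, z}; in P->d d P y, P is followed by y with FIRST {y}; in S->d P y T', P is followed by y T' with FIRST {y}; in T'->z P S, P is followed by S with FIRST {epsilon, d, y, z}; in T'->z P S, the suffix after P is nullable, so FOLLOW(P) ⊇ FOLLOW(T') = {$, d, y, z}; in P'->P z z, P is followed by z z with FIRST {z}. Thus FOLLOW(P) = {$, d, y, z}.
FOLLOW(S): in T'->S, the suffix after S is empty, so FOLLOW(S) ⊇ FOLLOW(T') = {$, d, y, z}; in T'->z P S, the suffix after S is empty, so FOLLOW(S) ⊇ FOLLOW(T') = {$, d, y, z}; in P'->y S T', S is followed by T' with FIRST {epsilon, d, y, z}; in P'->y S T', the suffix after S is nullable, so FOLLOW(S) ⊇ FOLLOW(P') = {$, d, y, z}. Thus FOLLOW(S) = {$, d, y, z}.
FOLLOW(T'): in T->T' y P', T' is followed by y P' with FIRST {y}; in S->d P y T', the suffix after T' is empty, so FOLLOW(T') ⊇ FOLLOW(S) = {$, d, y, z}; in P'->y S T', the suffix after T' is empty, so FOLLOW(T') ⊇ FOLLOW(P') = {$, d, y, z}. Thus FOLLOW(T') = {$, d, y, z}.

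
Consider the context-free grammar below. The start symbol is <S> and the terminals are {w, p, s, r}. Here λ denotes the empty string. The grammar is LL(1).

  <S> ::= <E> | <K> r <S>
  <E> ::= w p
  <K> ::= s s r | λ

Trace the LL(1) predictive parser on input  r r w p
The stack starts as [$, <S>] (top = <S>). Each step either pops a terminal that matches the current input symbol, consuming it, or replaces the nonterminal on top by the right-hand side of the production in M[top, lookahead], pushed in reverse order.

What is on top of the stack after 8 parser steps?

w

     Stack        Input      Action
  1  $ <S>        r r w p $  expand <S> ::= <K> r <S>
  2  $ <S> r <K>  r r w p $  expand <K> ::= λ
  3  $ <S> r      r r w p $  match r
  4  $ <S>        r w p $    expand <S> ::= <K> r <S>
  5  $ <S> r <K>  r w p $    expand <K> ::= λ
  6  $ <S> r      r w p $    match r
  7  $ <S>        w p $      expand <S> ::= <E>
  8  $ <E>        w p $      expand <E> ::= w p
Stack after step 8: $ p w (top = w).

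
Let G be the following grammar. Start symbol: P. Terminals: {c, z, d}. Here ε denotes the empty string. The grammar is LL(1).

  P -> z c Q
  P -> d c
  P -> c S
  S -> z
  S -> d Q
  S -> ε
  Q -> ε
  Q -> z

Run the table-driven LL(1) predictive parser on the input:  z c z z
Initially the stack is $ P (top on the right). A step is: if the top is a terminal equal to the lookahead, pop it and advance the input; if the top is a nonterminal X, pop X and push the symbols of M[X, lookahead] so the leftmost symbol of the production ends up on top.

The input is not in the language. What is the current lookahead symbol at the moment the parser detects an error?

z

     Stack    Input      Action
  1  $ P      z c z z $  expand P -> z c Q
  2  $ Q c z  z c z z $  match z
  3  $ Q c    c z z $    match c
  4  $ Q      z z $      expand Q -> z
  5  $ z      z z $      match z
  6  $        z $        error: stack empty but input remains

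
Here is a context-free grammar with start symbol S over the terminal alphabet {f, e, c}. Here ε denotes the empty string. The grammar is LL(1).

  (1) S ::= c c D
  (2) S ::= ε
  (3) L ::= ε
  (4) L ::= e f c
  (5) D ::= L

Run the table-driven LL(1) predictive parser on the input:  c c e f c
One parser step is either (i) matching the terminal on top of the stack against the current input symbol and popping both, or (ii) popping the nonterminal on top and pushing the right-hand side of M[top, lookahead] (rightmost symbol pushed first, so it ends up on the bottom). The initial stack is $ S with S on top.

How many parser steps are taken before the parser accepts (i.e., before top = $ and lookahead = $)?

step 1: stack=$ S  input=c c e f c $  — expand S ::= c c D
step 2: stack=$ D c c  input=c c e f c $  — match c
step 3: stack=$ D c  input=c e f c $  — match c
step 4: stack=$ D  input=e f c $  — expand D ::= L
step 5: stack=$ L  input=e f c $  — expand L ::= e f c
step 6: stack=$ c f e  input=e f c $  — match e
step 7: stack=$ c f  input=f c $  — match f
step 8: stack=$ c  input=c $  — match c
Accept reached after 8 steps.

8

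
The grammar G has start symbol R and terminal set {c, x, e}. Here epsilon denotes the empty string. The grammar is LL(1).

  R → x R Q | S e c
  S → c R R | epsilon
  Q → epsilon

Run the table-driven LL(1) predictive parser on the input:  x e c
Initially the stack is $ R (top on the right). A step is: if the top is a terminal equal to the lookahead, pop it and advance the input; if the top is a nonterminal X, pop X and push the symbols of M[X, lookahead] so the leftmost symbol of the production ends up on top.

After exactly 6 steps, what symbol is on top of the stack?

step 1: stack=$ R  input=x e c $  — expand R → x R Q
step 2: stack=$ Q R x  input=x e c $  — match x
step 3: stack=$ Q R  input=e c $  — expand R → S e c
step 4: stack=$ Q c e S  input=e c $  — expand S → epsilon
step 5: stack=$ Q c e  input=e c $  — match e
step 6: stack=$ Q c  input=c $  — match c
Stack after step 6: $ Q (top = Q).

Q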